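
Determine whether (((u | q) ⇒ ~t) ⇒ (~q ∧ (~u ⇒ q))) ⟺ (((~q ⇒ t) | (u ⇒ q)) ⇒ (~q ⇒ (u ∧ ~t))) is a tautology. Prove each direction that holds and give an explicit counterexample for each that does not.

(→) This fails. Under u = T, t = T, q = F, the left side is true but the right side is false.

(←) This fails. Under u = F, t = F, q = T, the left side is false but the right side is true.

Both directions fail.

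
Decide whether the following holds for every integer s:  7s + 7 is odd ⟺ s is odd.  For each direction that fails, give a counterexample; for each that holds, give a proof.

Forward direction. This fails: s = 4 gives 7s + 7 = 35, which is odd, but 4 is even, not odd.

Converse. This also fails: s = 5 is odd, but 7s + 7 = 42 is even, not odd.

Neither direction holds.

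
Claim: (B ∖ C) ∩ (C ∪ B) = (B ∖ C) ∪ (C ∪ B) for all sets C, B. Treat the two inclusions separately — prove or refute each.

The sets are not equal: only the forward inclusion holds.

(⊆) Let x ∈ (B ∖ C) ∩ (C ∪ B). Then x ∈ B and x ∉ C, from which x ∈ (B ∖ C) ∪ (C ∪ B).

(⊇) This inclusion fails. Take C = {1}, B = ∅; then 1 ∈ (B ∖ C) ∪ (C ∪ B) but 1 ∉ (B ∖ C) ∩ (C ∪ B).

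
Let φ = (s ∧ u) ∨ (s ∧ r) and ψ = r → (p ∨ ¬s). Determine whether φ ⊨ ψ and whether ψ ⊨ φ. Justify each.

(⇒) This fails. Under r = T, u = F, p = F, s = T, the left side is true but the right side is false.

(⇐) This fails. Under r = F, u = F, p = F, s = F, the left side is false but the right side is true.

(⇒) fails and (⇐) fails.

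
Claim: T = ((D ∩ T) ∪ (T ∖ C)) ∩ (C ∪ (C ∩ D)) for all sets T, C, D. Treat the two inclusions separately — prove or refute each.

Only the reverse inclusion holds.

(⟹) This inclusion fails. Take T = {1}, C = ∅, D = ∅; then 1 ∈ T but 1 ∉ ((D ∩ T) ∪ (T ∖ C)) ∩ (C ∪ (C ∩ D)).

(⟸) Let x ∈ ((D ∩ T) ∪ (T ∖ C)) ∩ (C ∪ (C ∩ D)). Then x ∈ T ∩ C ∩ D, from which x ∈ T.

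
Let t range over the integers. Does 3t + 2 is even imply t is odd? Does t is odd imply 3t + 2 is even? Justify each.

Neither direction holds.

(→) This fails: t = 0 gives 3t + 2 = 2, which is even, but 0 is even, not odd.

(←) This also fails: t = 1 is odd, but 3t + 2 = 5 is odd, not even.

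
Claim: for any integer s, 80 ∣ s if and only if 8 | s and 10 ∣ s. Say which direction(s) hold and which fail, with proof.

(⇒) If 80 ∣ s, write s = 80q. Since 80 = 10·8, s = 8·(10q), so 8 ∣ s; and since 80 = 8·10, s = 10·(8q), so 10 ∣ s.

(⇐) This fails: take s = 40. Both 8 ∣ 40 and 10 ∣ 40, yet 40 is not a multiple of 80 (since 40 = 0·80 + 40), so 80 ∤ 40.

The forward direction holds; the converse fails.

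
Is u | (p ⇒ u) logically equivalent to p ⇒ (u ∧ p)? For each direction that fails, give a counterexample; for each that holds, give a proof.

(⟸) Assume the antecedent. If u is true, u | (p ⇒ u) reduces to true regardless of the other variables. If u is false, the antecedent forces (u = F, p = F), and u | (p ⇒ u) holds there. Either way u | (p ⇒ u) holds.

(⟹) Assume the antecedent. If u is true, p ⇒ (u ∧ p) reduces to true regardless of the other variables. If u is false, the antecedent forces (u = F, p = F), and p ⇒ (u ∧ p) holds there. Either way p ⇒ (u ∧ p) holds.

Both implications hold.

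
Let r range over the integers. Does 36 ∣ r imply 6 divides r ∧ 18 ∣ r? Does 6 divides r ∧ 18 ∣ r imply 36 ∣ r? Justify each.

[⇒] If 36 ∣ r, write r = 36q. Since 36 = 6·6, r = 6·(6q), so 6 ∣ r; and since 36 = 2·18, r = 18·(2q), so 18 ∣ r.

[⇐] This fails: take r = 18. Both 6 ∣ 18 and 18 ∣ 18, yet 18 is not a multiple of 36 (since 18 = 0·36 + 18), so 36 ∤ 18.

The forward direction holds; the converse fails.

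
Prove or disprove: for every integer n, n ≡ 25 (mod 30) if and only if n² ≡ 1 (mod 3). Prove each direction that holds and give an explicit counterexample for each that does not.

Only the forward direction holds.

Forward direction. Suppose n ≡ 25 (mod 30). Then n² ≡ 25² = 625 (mod 30), and since 3 ∣ 30, also n² ≡ 1 (mod 3).

Converse. This fails: take n = 1. Then 1² = 1 ≡ 1 (mod 3), yet 1 ≡ 1 (mod 30), not 25.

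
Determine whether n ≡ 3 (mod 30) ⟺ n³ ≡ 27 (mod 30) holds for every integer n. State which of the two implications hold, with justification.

Both directions hold.

(⟹) Suppose n ≡ 3 (mod 30). Write n = 30j + 3. Then (30j + 3)³ = 27000j³ + 8100j² + 810j + 27 = 30(900j³ + 270j² + 27j) + 27, so n³ ≡ 27 (mod 30).

(⟸) Conversely, suppose n³ ≡ 27 (mod 30). The only residue r in {0, …, 29} with r³ ≡ 27 (mod 30) is r = 3, so n ≡ 3 (mod 30).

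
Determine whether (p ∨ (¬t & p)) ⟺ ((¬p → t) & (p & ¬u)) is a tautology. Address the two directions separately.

Only the converse holds.

Converse. Assume the antecedent. If p is true, p ∨ (¬t & p) reduces to true regardless of the other variables. If p is false, the antecedent cannot hold. Either way p ∨ (¬t & p) holds.

Forward direction. This fails. Under p = T, t = F, u = T, the left side is true but the right side is false.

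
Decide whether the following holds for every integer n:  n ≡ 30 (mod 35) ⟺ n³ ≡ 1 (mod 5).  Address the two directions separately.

Neither direction holds.

(→) This fails: take n = 30. Then 30 ≡ 30 (mod 35), but 30³ = 27000 ≡ 0 (mod 5), not 1.

(←) This fails: take n = 1. Then 1³ = 1 ≡ 1 (mod 5), yet 1 ≡ 1 (mod 35), not 30.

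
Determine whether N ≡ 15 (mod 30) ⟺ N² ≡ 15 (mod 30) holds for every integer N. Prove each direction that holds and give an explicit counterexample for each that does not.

Both implications hold.

(⟹) Suppose N ≡ 15 (mod 30). Write N = 30j + 15. Then (30j + 15)² = 900j² + 900j + 225 = 30(30j² + 30j + 7) + 15, so N² ≡ 15 (mod 30).

(⟸) Conversely, suppose N² ≡ 15 (mod 30). The only residue r in {0, …, 29} with r² ≡ 15 (mod 30) is r = 15, so N ≡ 15 (mod 30).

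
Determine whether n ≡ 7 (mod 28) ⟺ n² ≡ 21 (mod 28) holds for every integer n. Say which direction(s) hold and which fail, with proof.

(←) This fails: take n = 21. Then 21² = 441 ≡ 21 (mod 28), yet 21 ≡ 21 (mod 28), not 7.

(→) Suppose n ≡ 7 (mod 28). Write n = 28j + 7. Then (28j + 7)² = 784j² + 392j + 49 = 28(28j² + 14j + 1) + 21, so n² ≡ 21 (mod 28).

Only the forward implication holds.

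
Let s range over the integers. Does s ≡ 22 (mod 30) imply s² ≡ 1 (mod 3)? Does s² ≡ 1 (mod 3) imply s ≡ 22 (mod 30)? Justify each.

Converse. This fails: take s = 1. Then 1² = 1 ≡ 1 (mod 3), yet 1 ≡ 1 (mod 30), not 22.

Forward direction. Suppose s ≡ 22 (mod 30). Then s² ≡ 22² = 484 (mod 30), and since 3 ∣ 30, also s² ≡ 1 (mod 3).

Only the forward direction holds.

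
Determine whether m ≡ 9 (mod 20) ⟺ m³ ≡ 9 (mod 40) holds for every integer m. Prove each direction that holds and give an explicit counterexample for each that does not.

Only the converse holds.

Forward direction. This fails: take m = 29. Then 29 ≡ 9 (mod 20), but 29³ = 24389 ≡ 29 (mod 40), not 9.

Converse. The residues r modulo 40 with r³ ≡ 9 (mod 40) are exactly {9}, and each is ≡ 9 (mod 20).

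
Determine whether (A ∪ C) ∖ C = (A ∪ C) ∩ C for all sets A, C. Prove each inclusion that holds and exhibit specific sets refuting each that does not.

Neither inclusion holds.

Forward inclusion. This inclusion fails. Take A = {1}, C = ∅; then 1 ∈ (A ∪ C) ∖ C but 1 ∉ (A ∪ C) ∩ C.

Reverse inclusion. This inclusion fails. Take A = ∅, C = {1}; then 1 ∈ (A ∪ C) ∩ C but 1 ∉ (A ∪ C) ∖ C.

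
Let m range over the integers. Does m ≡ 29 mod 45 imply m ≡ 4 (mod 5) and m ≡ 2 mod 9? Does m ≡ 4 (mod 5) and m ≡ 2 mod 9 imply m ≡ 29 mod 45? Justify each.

[⇐] If m ≡ 4 (mod 5) and m ≡ 2 (mod 9), then by the Chinese remainder theorem m ≡ 29 (mod 45). This is exactly m ≡ 29 (mod 45).

[⇒] Suppose m ≡ 29 (mod 45); write m = 45j + 29. Since 5 ∣ 45, reducing mod 5 gives m ≡ 29 ≡ 4 (mod 5); since 9 ∣ 45, reducing mod 9 gives m ≡ 29 ≡ 2 (mod 9).

Both directions hold.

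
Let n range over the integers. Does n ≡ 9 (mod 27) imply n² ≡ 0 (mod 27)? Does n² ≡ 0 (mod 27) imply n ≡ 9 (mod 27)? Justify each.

Only the forward implication holds.

(⟹) Suppose n ≡ 9 (mod 27). Write n = 27j + 9. Then (27j + 9)² = 729j² + 486j + 81 = 27(27j² + 18j + 3) + 0, so n² ≡ 0 (mod 27).

(⟸) This fails: take n = 0. Then 0² = 0 ≡ 0 (mod 27), yet 0 ≡ 0 (mod 27), not 9.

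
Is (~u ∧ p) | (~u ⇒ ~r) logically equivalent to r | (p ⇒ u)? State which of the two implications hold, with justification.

(→) This fails. Under p = T, u = F, r = F, the left side is true but the right side is false.

(←) This fails. Under p = F, u = F, r = T, the left side is false but the right side is true.

Both directions fail.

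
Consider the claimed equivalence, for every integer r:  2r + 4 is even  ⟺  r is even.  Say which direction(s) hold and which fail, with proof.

Only the converse holds.

Forward direction. This fails: take r = 5. Then 2r + 4 = 14, which is even, yet r = 5 is odd, not even.

Converse. Suppose r is even. Since 2 is even, 2r is even for every r, so 2r + 4 has the same parity as 4, which is even. Hence 2r + 4 is even.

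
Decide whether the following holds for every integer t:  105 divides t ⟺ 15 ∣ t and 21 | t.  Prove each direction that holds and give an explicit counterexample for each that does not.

(⇒) If 105 ∣ t, write t = 105q. Since 105 = 7·15, t = 15·(7q), so 15 ∣ t; and since 105 = 5·21, t = 21·(5q), so 21 ∣ t.

(⇐) Suppose 15 ∣ t and 21 ∣ t. Any common multiple of 15 and 21 is a multiple of their lcm; here lcm(15, 21) = 15·21/gcd(15, 21) = 315/3 = 105, so 105 ∣ t.

Both directions hold; the statement is true.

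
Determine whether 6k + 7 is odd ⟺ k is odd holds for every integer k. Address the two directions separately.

(⟹) This fails: take k = 0. Then 6k + 7 = 7, which is odd, yet k = 0 is even, not odd.

(⟸) Suppose k is odd. Since 6 is even, 6k is even for every k, so 6k + 7 has the same parity as 7, which is odd. Hence 6k + 7 is odd.

(⇒) fails; (⇐) holds.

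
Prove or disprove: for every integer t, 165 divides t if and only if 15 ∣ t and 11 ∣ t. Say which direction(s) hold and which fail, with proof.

The biconditional holds.

Forward direction. If 165 ∣ t, write t = 165q. Since 165 = 11·15, t = 15·(11q), so 15 ∣ t; and since 165 = 15·11, t = 11·(15q), so 11 ∣ t.

Converse. Suppose 15 ∣ t and 11 ∣ t. Any common multiple of 15 and 11 is a multiple of their lcm; here gcd(15, 11) = 1, so lcm(15, 11) = 15·11 = 165, so 165 ∣ t.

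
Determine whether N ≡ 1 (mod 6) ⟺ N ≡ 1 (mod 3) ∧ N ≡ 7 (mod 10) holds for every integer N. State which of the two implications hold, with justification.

Only the converse holds.

Forward direction. This fails: N = 1 gives 1 ≡ 1 (mod 6) but 1 ≡ 1 (mod 10), so the conjunction on the right does not hold.

Converse. If N ≡ 1 (mod 3) and N ≡ 7 (mod 10), then by the Chinese remainder theorem N ≡ 7 (mod 30). Since 7 ≡ 1 (mod 6) and 6 ∣ 30, we get N ≡ 1 (mod 6).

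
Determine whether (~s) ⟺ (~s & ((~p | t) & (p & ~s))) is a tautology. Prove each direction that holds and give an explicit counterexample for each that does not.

(⟹) This fails. Under t = F, s = F, p = F, the left side is true but the right side is false.

(⟸) Assume the antecedent. If t is true, the antecedent forces (t = T, s = F, p = T), and ~s holds there. If t is false, the antecedent cannot hold. Either way ~s holds.

Only the converse holds.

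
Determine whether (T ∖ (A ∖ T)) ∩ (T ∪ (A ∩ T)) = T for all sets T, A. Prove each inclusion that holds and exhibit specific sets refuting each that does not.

Forward inclusion. Let x ∈ (T ∖ (A ∖ T)) ∩ (T ∪ (A ∩ T)). Then either x ∈ T and x ∉ A; or x ∈ T ∩ A. In each case x ∈ T, so (T ∖ (A ∖ T)) ∩ (T ∪ (A ∩ T)) ⊆ T.

Reverse inclusion. Let x ∈ T. Then either x ∈ T and x ∉ A; or x ∈ T ∩ A. In each case x ∈ (T ∖ (A ∖ T)) ∩ (T ∪ (A ∩ T)), so T ⊆ (T ∖ (A ∖ T)) ∩ (T ∪ (A ∩ T)).

The two sets are equal.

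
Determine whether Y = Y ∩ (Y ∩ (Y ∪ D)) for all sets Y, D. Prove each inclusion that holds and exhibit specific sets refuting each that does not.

(⊆) Let x ∈ Y. Then either x ∈ Y and x ∉ D; or x ∈ Y ∩ D. In each case x ∈ Y ∩ (Y ∩ (Y ∪ D)), so Y ⊆ Y ∩ (Y ∩ (Y ∪ D)).

(⊇) Let x ∈ Y ∩ (Y ∩ (Y ∪ D)). Then either x ∈ Y and x ∉ D; or x ∈ Y ∩ D. In each case x ∈ Y, so Y ∩ (Y ∩ (Y ∪ D)) ⊆ Y.

The two sets are equal.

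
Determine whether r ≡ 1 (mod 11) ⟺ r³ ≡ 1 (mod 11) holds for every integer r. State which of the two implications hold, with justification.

(→) Suppose r ≡ 1 (mod 11). Write r = 11j + 1. Then (11j + 1)³ = 1331j³ + 363j² + 33j + 1 = 11(121j³ + 33j² + 3j) + 1, so r³ ≡ 1 (mod 11).

(←) Conversely, suppose r³ ≡ 1 (mod 11). The only residue r in {0, …, 10} with r³ ≡ 1 (mod 11) is r = 1, so r ≡ 1 (mod 11).

Both directions hold.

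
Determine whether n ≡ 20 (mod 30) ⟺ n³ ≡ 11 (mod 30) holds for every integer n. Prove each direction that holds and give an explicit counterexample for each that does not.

(⇒) fails and (⇐) fails.

(⟹) This fails: take n = 20. Then 20 ≡ 20 (mod 30), but 20³ = 8000 ≡ 20 (mod 30), not 11.

(⟸) This fails: take n = 11. Then 11³ = 1331 ≡ 11 (mod 30), yet 11 ≡ 11 (mod 30), not 20.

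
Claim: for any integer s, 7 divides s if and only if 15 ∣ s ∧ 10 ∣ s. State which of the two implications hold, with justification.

Neither implication holds.

(→) This fails: take s = 7. Certainly 7 ∣ 7, but 15 ∤ 7.

(←) This fails: take s = 30. Both 15 ∣ 30 and 10 ∣ 30, yet 30 is not a multiple of 7 (since 30 = 4·7 + 2), so 7 ∤ 30.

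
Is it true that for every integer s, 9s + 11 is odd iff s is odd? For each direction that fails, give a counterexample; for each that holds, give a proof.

Neither implication holds.

[⇒] This fails: s = 2 gives 9s + 11 = 29, which is odd, but 2 is even, not odd.

[⇐] This also fails: s = 7 is odd, but 9s + 11 = 74 is even, not odd.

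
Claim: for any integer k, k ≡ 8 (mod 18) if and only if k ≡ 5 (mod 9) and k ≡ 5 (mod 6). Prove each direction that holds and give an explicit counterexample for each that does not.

[⇒] This fails: k = 8 gives 8 ≡ 8 (mod 18) but 8 ≡ 8 (mod 9), so the conjunction on the right does not hold.

[⇐] This fails: k = 5 satisfies both congruences on the right (5 ≡ 5 mod 9 and 5 ≡ 5 mod 6) yet 5 ≡ 5 (mod 18), not 8.

Both directions fail.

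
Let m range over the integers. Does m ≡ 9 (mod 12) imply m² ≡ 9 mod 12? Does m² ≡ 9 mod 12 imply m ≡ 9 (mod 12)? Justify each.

(⇒) holds; (⇐) fails.

Forward direction. Suppose m ≡ 9 (mod 12). Write m = 12j + 9. Then (12j + 9)² = 144j² + 216j + 81 = 12(12j² + 18j + 6) + 9, so m² ≡ 9 (mod 12).

Converse. This fails: take m = 3. Then 3² = 9 ≡ 9 (mod 12), yet 3 ≡ 3 (mod 12), not 9.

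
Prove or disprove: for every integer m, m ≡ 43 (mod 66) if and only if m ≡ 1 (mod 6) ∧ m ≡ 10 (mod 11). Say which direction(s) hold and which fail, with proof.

Equivalent; both directions hold.

Forward direction. Suppose m ≡ 43 (mod 66); write m = 66j + 43. Since 6 ∣ 66, reducing mod 6 gives m ≡ 43 ≡ 1 (mod 6); since 11 ∣ 66, reducing mod 11 gives m ≡ 43 ≡ 10 (mod 11).

Converse. If m ≡ 1 (mod 6) and m ≡ 10 (mod 11), then by the Chinese remainder theorem m ≡ 43 (mod 66). This is exactly m ≡ 43 (mod 66).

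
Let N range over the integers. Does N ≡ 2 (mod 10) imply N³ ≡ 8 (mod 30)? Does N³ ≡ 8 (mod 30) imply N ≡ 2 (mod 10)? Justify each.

(←) The residues r modulo 30 with r³ ≡ 8 (mod 30) are exactly {2}, and each is ≡ 2 (mod 10).

(→) This fails: take N = 12. Then 12 ≡ 2 (mod 10), but 12³ = 1728 ≡ 18 (mod 30), not 8.

The forward direction fails; the converse holds.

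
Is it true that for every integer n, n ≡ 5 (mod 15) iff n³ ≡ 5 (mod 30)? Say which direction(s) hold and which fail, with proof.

(←) The residues r modulo 30 with r³ ≡ 5 (mod 30) are exactly {5}, and each is ≡ 5 (mod 15).

(→) This fails: take n = 20. Then 20 ≡ 5 (mod 15), but 20³ = 8000 ≡ 20 (mod 30), not 5.

The forward direction fails; the converse holds.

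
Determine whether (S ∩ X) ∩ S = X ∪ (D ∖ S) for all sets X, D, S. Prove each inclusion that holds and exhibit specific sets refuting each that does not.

The sets are not equal: only the forward inclusion holds.

(⊇) This inclusion fails. Take X = {1}, D = ∅, S = ∅; then 1 ∈ X ∪ (D ∖ S) but 1 ∉ (S ∩ X) ∩ S.

(⊆) Let x ∈ (S ∩ X) ∩ S. Then either x ∈ X ∩ S and x ∉ D; or x ∈ X ∩ D ∩ S. In each case x ∈ X ∪ (D ∖ S), so (S ∩ X) ∩ S ⊆ X ∪ (D ∖ S).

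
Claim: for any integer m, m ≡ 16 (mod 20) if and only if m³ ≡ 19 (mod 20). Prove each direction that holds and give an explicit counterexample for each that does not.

(⇒) This fails: take m = 16. Then 16 ≡ 16 (mod 20), but 16³ = 4096 ≡ 16 (mod 20), not 19.

(⇐) This fails: take m = 19. Then 19³ = 6859 ≡ 19 (mod 20), yet 19 ≡ 19 (mod 20), not 16.

Neither implication holds.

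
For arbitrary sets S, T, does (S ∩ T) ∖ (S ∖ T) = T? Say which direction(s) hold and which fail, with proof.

The sets are not equal: only the forward inclusion holds.

(⟸) This inclusion fails. Take S = ∅, T = {1}; then 1 ∈ T but 1 ∉ (S ∩ T) ∖ (S ∖ T).

(⟹) Let x ∈ (S ∩ T) ∖ (S ∖ T). Then x ∈ S ∩ T, from which x ∈ T.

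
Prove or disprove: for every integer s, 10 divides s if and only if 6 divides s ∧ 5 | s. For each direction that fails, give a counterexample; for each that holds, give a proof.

(⟹) This fails: take s = 10. Certainly 10 ∣ 10, but 6 ∤ 10.

(⟸) Suppose 6 ∣ s and 5 ∣ s. Any common multiple of 6 and 5 is a multiple of their lcm; here gcd(6, 5) = 1, so lcm(6, 5) = 6·5 = 30, so 30 ∣ s. Since 10 ∣ 30, it follows that 10 ∣ s.

(⇒) fails; (⇐) holds.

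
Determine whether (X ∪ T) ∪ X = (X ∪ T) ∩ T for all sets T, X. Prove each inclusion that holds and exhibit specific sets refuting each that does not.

(⊆) fails; (⊇) holds.

Forward inclusion. This inclusion fails. Take T = ∅, X = {1}; then 1 ∈ (X ∪ T) ∪ X but 1 ∉ (X ∪ T) ∩ T.

Reverse inclusion. Let x ∈ (X ∪ T) ∩ T. Then either x ∈ T and x ∉ X; or x ∈ T ∩ X. In each case x ∈ (X ∪ T) ∪ X, so (X ∪ T) ∩ T ⊆ (X ∪ T) ∪ X.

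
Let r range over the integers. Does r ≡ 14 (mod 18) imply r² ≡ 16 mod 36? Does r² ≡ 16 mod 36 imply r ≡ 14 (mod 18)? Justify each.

Forward direction. Suppose r ≡ 14 (mod 18). Working modulo 36, r ∈ {14, 32}; for each such r, r² ≡ 16 (mod 36).

Converse. This fails: take r = 4. Then 4² = 16 ≡ 16 (mod 36), yet 4 ≡ 4 (mod 18), not 14.

Only the forward implication holds.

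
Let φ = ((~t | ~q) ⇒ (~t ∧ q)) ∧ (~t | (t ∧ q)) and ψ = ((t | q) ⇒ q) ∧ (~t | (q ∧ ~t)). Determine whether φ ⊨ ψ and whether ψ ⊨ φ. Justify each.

(⟹) This fails. Under q = T, t = T, the left side is true but the right side is false.

(⟸) This fails. Under q = F, t = F, the left side is false but the right side is true.

(⇒) fails and (⇐) fails.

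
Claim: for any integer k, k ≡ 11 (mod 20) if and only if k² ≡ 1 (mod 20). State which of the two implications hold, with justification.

Only the forward implication holds.

(⇒) Suppose k ≡ 11 (mod 20). Write k = 20j + 11. Then (20j + 11)² = 400j² + 440j + 121 = 20(20j² + 22j + 6) + 1, so k² ≡ 1 (mod 20).

(⇐) This fails: take k = 1. Then 1² = 1 ≡ 1 (mod 20), yet 1 ≡ 1 (mod 20), not 11.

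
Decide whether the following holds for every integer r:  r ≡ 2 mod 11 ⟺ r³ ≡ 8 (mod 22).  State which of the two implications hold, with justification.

Only the reverse direction holds.

(→) This fails: take r = 13. Then 13 ≡ 2 (mod 11), but 13³ = 2197 ≡ 19 (mod 22), not 8.

(←) Conversely, the residues r modulo 22 with r³ ≡ 8 (mod 22) are exactly {2}, and each is ≡ 2 (mod 11).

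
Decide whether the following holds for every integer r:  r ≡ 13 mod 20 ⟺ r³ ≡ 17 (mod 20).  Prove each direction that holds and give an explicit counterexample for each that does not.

Both implications hold.

Forward direction. Suppose r ≡ 13 mod 20. Write r = 20j + 13. Then (20j + 13)³ = 8000j³ + 15600j² + 10140j + 2197 = 20(400j³ + 780j² + 507j + 109) + 17, so r³ ≡ 17 (mod 20).

Converse. Suppose r³ ≡ 17 (mod 20). The only residue r in {0, …, 19} with r³ ≡ 17 (mod 20) is r = 13, so r ≡ 13 (mod 20).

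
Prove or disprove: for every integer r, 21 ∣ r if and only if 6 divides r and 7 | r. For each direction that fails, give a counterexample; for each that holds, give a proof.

[⇒] This fails: take r = 21. Certainly 21 ∣ 21, but 6 ∤ 21.

[⇐] Suppose 6 ∣ r and 7 ∣ r. Any common multiple of 6 and 7 is a multiple of their lcm; here gcd(6, 7) = 1, so lcm(6, 7) = 6·7 = 42, so 42 ∣ r. Since 21 ∣ 42, it follows that 21 ∣ r.

Not equivalent: only (⇐) holds.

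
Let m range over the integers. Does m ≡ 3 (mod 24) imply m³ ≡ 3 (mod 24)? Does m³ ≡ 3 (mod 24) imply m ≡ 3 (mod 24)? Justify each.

(⇒) Suppose m ≡ 3 (mod 24). Write m = 24j + 3. Then (24j + 3)³ = 13824j³ + 5184j² + 648j + 27 = 24(576j³ + 216j² + 27j + 1) + 3, so m³ ≡ 3 (mod 24).

(⇐) Conversely, suppose m³ ≡ 3 (mod 24). The only residue r in {0, …, 23} with r³ ≡ 3 (mod 24) is r = 3, so m ≡ 3 (mod 24).

Both implications hold.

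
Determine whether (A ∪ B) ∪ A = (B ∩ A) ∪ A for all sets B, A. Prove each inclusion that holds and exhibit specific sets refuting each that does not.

(⊆) fails; (⊇) holds.

Reverse inclusion. Let x ∈ (B ∩ A) ∪ A. Then either x ∈ A and x ∉ B; or x ∈ B ∩ A. In each case x ∈ (A ∪ B) ∪ A, so (B ∩ A) ∪ A ⊆ (A ∪ B) ∪ A.

Forward inclusion. This inclusion fails. Take B = {1}, A = ∅; then 1 ∈ (A ∪ B) ∪ A but 1 ∉ (B ∩ A) ∪ A.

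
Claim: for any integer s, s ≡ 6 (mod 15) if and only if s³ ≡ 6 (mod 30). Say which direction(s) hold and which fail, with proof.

Only the reverse direction holds.

[⇒] This fails: take s = 21. Then 21 ≡ 6 (mod 15), but 21³ = 9261 ≡ 21 (mod 30), not 6.

[⇐] Conversely, the residues r modulo 30 with r³ ≡ 6 (mod 30) are exactly {6}, and each is ≡ 6 (mod 15).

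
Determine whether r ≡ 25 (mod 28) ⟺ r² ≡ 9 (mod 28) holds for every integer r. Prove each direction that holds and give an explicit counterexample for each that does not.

(⇐) This fails: take r = 3. Then 3² = 9 ≡ 9 (mod 28), yet 3 ≡ 3 (mod 28), not 25.

(⇒) Suppose r ≡ 25 (mod 28). Write r = 28j + 25. Then (28j + 25)² = 784j² + 1400j + 625 = 28(28j² + 50j + 22) + 9, so r² ≡ 9 (mod 28).

Only the forward direction holds.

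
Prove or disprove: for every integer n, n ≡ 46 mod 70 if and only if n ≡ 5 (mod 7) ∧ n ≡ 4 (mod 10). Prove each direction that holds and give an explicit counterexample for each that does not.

Neither implication holds.

[⇒] This fails: n = 46 gives 46 ≡ 46 (mod 70) but 46 ≡ 4 (mod 7), so the conjunction on the right does not hold.

[⇐] This fails: n = 54 satisfies both congruences on the right (54 ≡ 5 mod 7 and 54 ≡ 4 mod 10) yet 54 ≡ 54 (mod 70), not 46.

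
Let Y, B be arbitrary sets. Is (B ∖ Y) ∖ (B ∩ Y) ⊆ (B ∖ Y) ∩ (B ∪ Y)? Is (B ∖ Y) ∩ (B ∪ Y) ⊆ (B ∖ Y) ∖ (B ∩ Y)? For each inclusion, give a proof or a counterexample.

Forward inclusion. Let x ∈ (B ∖ Y) ∖ (B ∩ Y). Then x ∈ B and x ∉ Y, from which x ∈ (B ∖ Y) ∩ (B ∪ Y).

Reverse inclusion. Let x ∈ (B ∖ Y) ∩ (B ∪ Y). Then x ∈ B and x ∉ Y, from which x ∈ (B ∖ Y) ∖ (B ∩ Y).

Both inclusions hold.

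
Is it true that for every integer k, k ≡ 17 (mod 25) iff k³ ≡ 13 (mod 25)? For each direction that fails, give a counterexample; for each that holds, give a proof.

Both implications hold.

[⇒] Suppose k ≡ 17 (mod 25). Write k = 25j + 17. Then (25j + 17)³ = 15625j³ + 31875j² + 21675j + 4913 = 25(625j³ + 1275j² + 867j + 196) + 13, so k³ ≡ 13 (mod 25).

[⇐] Conversely, suppose k³ ≡ 13 (mod 25). The only residue r in {0, …, 24} with r³ ≡ 13 (mod 25) is r = 17, so k ≡ 17 (mod 25).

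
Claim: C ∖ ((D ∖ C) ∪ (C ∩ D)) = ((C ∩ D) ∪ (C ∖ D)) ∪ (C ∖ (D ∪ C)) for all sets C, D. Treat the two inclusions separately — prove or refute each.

(⊆) holds; (⊇) fails.

Forward inclusion. Let x ∈ C ∖ ((D ∖ C) ∪ (C ∩ D)). Then x ∈ C and x ∉ D, from which x ∈ ((C ∩ D) ∪ (C ∖ D)) ∪ (C ∖ (D ∪ C)).

Reverse inclusion. This inclusion fails. Take C = {1}, D = {1}; then 1 ∈ ((C ∩ D) ∪ (C ∖ D)) ∪ (C ∖ (D ∪ C)) but 1 ∉ C ∖ ((D ∖ C) ∪ (C ∩ D)).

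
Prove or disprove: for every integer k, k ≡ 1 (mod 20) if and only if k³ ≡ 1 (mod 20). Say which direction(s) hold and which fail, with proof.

The biconditional holds.

(→) Suppose k ≡ 1 (mod 20). Write k = 20j + 1. Then (20j + 1)³ = 8000j³ + 1200j² + 60j + 1 = 20(400j³ + 60j² + 3j) + 1, so k³ ≡ 1 (mod 20).

(←) Conversely, suppose k³ ≡ 1 (mod 20). The only residue r in {0, …, 19} with r³ ≡ 1 (mod 20) is r = 1, so k ≡ 1 (mod 20).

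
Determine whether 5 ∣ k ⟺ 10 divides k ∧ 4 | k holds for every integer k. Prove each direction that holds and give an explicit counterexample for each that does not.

[⇒] This fails: take k = 5. Certainly 5 ∣ 5, but 10 ∤ 5.

[⇐] Suppose 10 ∣ k and 4 ∣ k. Any common multiple of 10 and 4 is a multiple of their lcm; here lcm(10, 4) = 10·4/gcd(10, 4) = 40/2 = 20, so 20 ∣ k. Since 5 ∣ 20, it follows that 5 ∣ k.

The forward direction fails; the converse holds.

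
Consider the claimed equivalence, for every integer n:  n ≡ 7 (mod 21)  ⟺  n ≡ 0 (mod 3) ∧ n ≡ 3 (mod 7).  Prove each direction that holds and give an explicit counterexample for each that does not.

Neither direction holds.

Forward direction. This fails: n = 7 gives 7 ≡ 7 (mod 21) but 7 ≡ 1 (mod 3), so the conjunction on the right does not hold.

Converse. This fails: n = 3 satisfies both congruences on the right (3 ≡ 0 mod 3 and 3 ≡ 3 mod 7) yet 3 ≡ 3 (mod 21), not 7.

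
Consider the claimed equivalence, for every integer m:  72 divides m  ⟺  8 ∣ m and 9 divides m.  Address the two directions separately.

Forward direction. If 72 ∣ m, write m = 72q. Since 72 = 9·8, m = 8·(9q), so 8 ∣ m; and since 72 = 8·9, m = 9·(8q), so 9 ∣ m.

Converse. Suppose 8 ∣ m and 9 ∣ m. Any common multiple of 8 and 9 is a multiple of their lcm; here gcd(8, 9) = 1, so lcm(8, 9) = 8·9 = 72, so 72 ∣ m.

Both directions hold; the statement is true.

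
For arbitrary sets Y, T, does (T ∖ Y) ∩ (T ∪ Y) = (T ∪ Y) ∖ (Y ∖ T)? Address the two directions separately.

Forward inclusion. Let x ∈ (T ∖ Y) ∩ (T ∪ Y). Then x ∈ T and x ∉ Y, from which x ∈ (T ∪ Y) ∖ (Y ∖ T).

Reverse inclusion. This inclusion fails. Take Y = {1}, T = {1}; then 1 ∈ (T ∪ Y) ∖ (Y ∖ T) but 1 ∉ (T ∖ Y) ∩ (T ∪ Y).

The sets are not equal: only the forward inclusion holds.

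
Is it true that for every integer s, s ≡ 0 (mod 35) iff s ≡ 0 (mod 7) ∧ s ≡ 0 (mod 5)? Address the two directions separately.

(⇒) Suppose s ≡ 0 (mod 35); write s = 35j + 0. Since 7 ∣ 35, reducing mod 7 gives s ≡ 0 (mod 7); since 5 ∣ 35, reducing mod 5 gives s ≡ 0 (mod 5).

(⇐) Conversely, if s ≡ 0 (mod 7) and s ≡ 0 (mod 5), then by the Chinese remainder theorem s ≡ 0 (mod 35). This is exactly s ≡ 0 (mod 35).

Both directions hold; the statement is true.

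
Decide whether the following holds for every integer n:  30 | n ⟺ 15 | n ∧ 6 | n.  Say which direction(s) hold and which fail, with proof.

Equivalent; both directions hold.

[⇒] If 30 ∣ n, write n = 30q. Since 30 = 2·15, n = 15·(2q), so 15 ∣ n; and since 30 = 5·6, n = 6·(5q), so 6 ∣ n.

[⇐] Suppose 15 ∣ n and 6 ∣ n. Any common multiple of 15 and 6 is a multiple of their lcm; here lcm(15, 6) = 15·6/gcd(15, 6) = 90/3 = 30, so 30 ∣ n.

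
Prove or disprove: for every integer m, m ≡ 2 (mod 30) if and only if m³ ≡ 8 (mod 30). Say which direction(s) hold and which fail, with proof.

Forward direction. Suppose m ≡ 2 (mod 30). Write m = 30j + 2. Then (30j + 2)³ = 27000j³ + 5400j² + 360j + 8 = 30(900j³ + 180j² + 12j) + 8, so m³ ≡ 8 (mod 30).

Converse. Suppose m³ ≡ 8 (mod 30). The only residue r in {0, …, 29} with r³ ≡ 8 (mod 30) is r = 2, so m ≡ 2 (mod 30).

Both implications hold.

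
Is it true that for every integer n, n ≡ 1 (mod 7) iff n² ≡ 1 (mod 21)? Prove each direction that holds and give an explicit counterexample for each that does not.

(⟹) This fails: take n = 15. Then 15 ≡ 1 (mod 7), but 15² = 225 ≡ 15 (mod 21), not 1.

(⟸) This fails: take n = 13. Then 13² = 169 ≡ 1 (mod 21), yet 13 ≡ 6 (mod 7), not 1.

(⇒) fails and (⇐) fails.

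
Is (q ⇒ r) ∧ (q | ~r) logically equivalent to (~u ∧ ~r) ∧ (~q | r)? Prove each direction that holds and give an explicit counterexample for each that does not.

Forward direction. This fails. Under r = F, u = T, q = F, the left side is true but the right side is false.

Converse. Assume the antecedent. If r is true, the antecedent cannot hold. If r is false, the antecedent forces (r = F, u = F, q = F), and (q ⇒ r) ∧ (q | ~r) holds there. Either way (q ⇒ r) ∧ (q | ~r) holds.

The forward direction fails; the converse holds.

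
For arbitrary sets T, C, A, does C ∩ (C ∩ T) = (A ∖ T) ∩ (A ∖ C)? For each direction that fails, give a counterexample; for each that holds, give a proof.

(⟹) This inclusion fails. Take T = {1}, C = {1}, A = ∅; then 1 ∈ C ∩ (C ∩ T) but 1 ∉ (A ∖ T) ∩ (A ∖ C).

(⟸) This inclusion fails. Take T = ∅, C = ∅, A = {1}; then 1 ∈ (A ∖ T) ∩ (A ∖ C) but 1 ∉ C ∩ (C ∩ T).

(⊆) fails and (⊇) fails.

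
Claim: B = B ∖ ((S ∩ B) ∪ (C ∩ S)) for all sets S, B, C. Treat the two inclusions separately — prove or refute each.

(⊆) fails; (⊇) holds.

Reverse inclusion. Let x ∈ B ∖ ((S ∩ B) ∪ (C ∩ S)). Then either x ∈ B and x ∉ S, C; or x ∈ B ∩ C and x ∉ S. In each case x ∈ B, so B ∖ ((S ∩ B) ∪ (C ∩ S)) ⊆ B.

Forward inclusion. This inclusion fails. Take S = {1}, B = {1}, C = ∅; then 1 ∈ B but 1 ∉ B ∖ ((S ∩ B) ∪ (C ∩ S)).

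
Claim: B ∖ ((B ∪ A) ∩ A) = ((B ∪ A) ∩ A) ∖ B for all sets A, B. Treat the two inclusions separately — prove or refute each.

(⊆) fails and (⊇) fails.

(⟹) This inclusion fails. Take A = ∅, B = {1}; then 1 ∈ B ∖ ((B ∪ A) ∩ A) but 1 ∉ ((B ∪ A) ∩ A) ∖ B.

(⟸) This inclusion fails. Take A = {1}, B = ∅; then 1 ∈ ((B ∪ A) ∩ A) ∖ B but 1 ∉ B ∖ ((B ∪ A) ∩ A).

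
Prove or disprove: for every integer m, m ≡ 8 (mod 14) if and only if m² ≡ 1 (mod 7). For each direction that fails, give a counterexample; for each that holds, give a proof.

Only the forward direction holds.

Converse. This fails: take m = 1. Then 1² = 1 ≡ 1 (mod 7), yet 1 ≡ 1 (mod 14), not 8.

Forward direction. Suppose m ≡ 8 (mod 14). Then m² ≡ 8² = 64 (mod 14), and since 7 ∣ 14, also m² ≡ 1 (mod 7).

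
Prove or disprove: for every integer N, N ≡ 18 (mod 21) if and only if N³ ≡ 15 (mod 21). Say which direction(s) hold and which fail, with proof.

[⇒] Suppose N ≡ 18 (mod 21). Write N = 21j + 18. Then (21j + 18)³ = 9261j³ + 23814j² + 20412j + 5832 = 21(441j³ + 1134j² + 972j + 277) + 15, so N³ ≡ 15 (mod 21).

[⇐] This fails: take N = 9. Then 9³ = 729 ≡ 15 (mod 21), yet 9 ≡ 9 (mod 21), not 18.

Not equivalent: only (⇒) holds.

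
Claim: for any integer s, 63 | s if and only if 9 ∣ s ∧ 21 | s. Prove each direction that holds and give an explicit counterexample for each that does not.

Both directions hold; the statement is true.

(⇒) If 63 ∣ s, write s = 63q. Since 63 = 7·9, s = 9·(7q), so 9 ∣ s; and since 63 = 3·21, s = 21·(3q), so 21 ∣ s.

(⇐) Suppose 9 ∣ s and 21 ∣ s. Any common multiple of 9 and 21 is a multiple of their lcm; here lcm(9, 21) = 9·21/gcd(9, 21) = 189/3 = 63, so 63 ∣ s.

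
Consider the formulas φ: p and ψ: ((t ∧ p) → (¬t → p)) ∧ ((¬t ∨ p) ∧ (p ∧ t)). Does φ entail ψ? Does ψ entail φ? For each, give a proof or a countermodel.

Only the reverse direction holds.

(⇒) This fails. Under t = F, p = T, the left side is true but the right side is false.

(⇐) Assume the antecedent. If t is true, the antecedent forces (t = T, p = T), and p holds there. If t is false, the antecedent cannot hold. Either way p holds.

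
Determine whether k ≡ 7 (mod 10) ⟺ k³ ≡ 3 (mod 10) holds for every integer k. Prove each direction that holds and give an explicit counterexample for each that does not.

Equivalent; both directions hold.

(→) Suppose k ≡ 7 (mod 10). Write k = 10j + 7. Then (10j + 7)³ = 1000j³ + 2100j² + 1470j + 343 = 10(100j³ + 210j² + 147j + 34) + 3, so k³ ≡ 3 (mod 10).

(←) Conversely, suppose k³ ≡ 3 (mod 10). The only residue r in {0, …, 9} with r³ ≡ 3 (mod 10) is r = 7, so k ≡ 7 (mod 10).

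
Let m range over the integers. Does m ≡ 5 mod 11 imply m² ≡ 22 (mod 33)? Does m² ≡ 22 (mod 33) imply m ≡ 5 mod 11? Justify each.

Neither direction holds.

Forward direction. This fails: take m = 5. Then 5 ≡ 5 (mod 11), but 5² = 25 ≡ 25 (mod 33), not 22.

Converse. This fails: take m = 11. Then 11² = 121 ≡ 22 (mod 33), yet 11 ≡ 0 (mod 11), not 5.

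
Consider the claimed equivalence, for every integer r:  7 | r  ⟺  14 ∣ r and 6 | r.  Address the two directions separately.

(⇒) This fails: take r = 7. Certainly 7 ∣ 7, but 14 ∤ 7.

(⇐) Suppose 14 ∣ r and 6 ∣ r. Any common multiple of 14 and 6 is a multiple of their lcm; here lcm(14, 6) = 14·6/gcd(14, 6) = 84/2 = 42, so 42 ∣ r. Since 7 ∣ 42, it follows that 7 ∣ r.

Not equivalent: only (⇐) holds.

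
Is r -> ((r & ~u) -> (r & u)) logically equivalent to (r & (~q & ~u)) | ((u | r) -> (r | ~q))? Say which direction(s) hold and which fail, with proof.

Neither implication holds.

Forward direction. This fails. Under q = T, u = T, r = F, the left side is true but the right side is false.

Converse. This fails. Under q = F, u = F, r = T, the left side is false but the right side is true.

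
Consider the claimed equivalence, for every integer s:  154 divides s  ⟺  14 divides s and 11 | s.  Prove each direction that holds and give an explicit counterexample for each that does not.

Forward direction. If 154 ∣ s, write s = 154q. Since 154 = 11·14, s = 14·(11q), so 14 ∣ s; and since 154 = 14·11, s = 11·(14q), so 11 ∣ s.

Converse. Suppose 14 ∣ s and 11 ∣ s. Any common multiple of 14 and 11 is a multiple of their lcm; here gcd(14, 11) = 1, so lcm(14, 11) = 14·11 = 154, so 154 ∣ s.

Equivalent; both directions hold.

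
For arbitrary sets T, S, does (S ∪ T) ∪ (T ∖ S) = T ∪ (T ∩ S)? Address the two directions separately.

(⊆) fails; (⊇) holds.

Reverse inclusion. Let x ∈ T ∪ (T ∩ S). Then either x ∈ T and x ∉ S; or x ∈ T ∩ S. In each case x ∈ (S ∪ T) ∪ (T ∖ S), so T ∪ (T ∩ S) ⊆ (S ∪ T) ∪ (T ∖ S).

Forward inclusion. This inclusion fails. Take T = ∅, S = {1}; then 1 ∈ (S ∪ T) ∪ (T ∖ S) but 1 ∉ T ∪ (T ∩ S).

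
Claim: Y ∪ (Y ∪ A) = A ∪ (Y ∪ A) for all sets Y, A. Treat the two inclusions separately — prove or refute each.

Both inclusions hold.

Forward inclusion. Let x ∈ Y ∪ (Y ∪ A). Then either x ∈ Y and x ∉ A; or x ∈ A and x ∉ Y; or x ∈ Y ∩ A. In each case x ∈ A ∪ (Y ∪ A), so Y ∪ (Y ∪ A) ⊆ A ∪ (Y ∪ A).

Reverse inclusion. Let x ∈ A ∪ (Y ∪ A). Then either x ∈ Y and x ∉ A; or x ∈ A and x ∉ Y; or x ∈ Y ∩ A. In each case x ∈ Y ∪ (Y ∪ A), so A ∪ (Y ∪ A) ⊆ Y ∪ (Y ∪ A).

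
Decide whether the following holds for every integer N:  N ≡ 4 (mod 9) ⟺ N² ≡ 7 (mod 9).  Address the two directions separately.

(⟹) Suppose N ≡ 4 (mod 9). Write N = 9j + 4. Then (9j + 4)² = 81j² + 72j + 16 = 9(9j² + 8j + 1) + 7, so N² ≡ 7 (mod 9).

(⟸) This fails: take N = 5. Then 5² = 25 ≡ 7 (mod 9), yet 5 ≡ 5 (mod 9), not 4.

Only the forward direction holds.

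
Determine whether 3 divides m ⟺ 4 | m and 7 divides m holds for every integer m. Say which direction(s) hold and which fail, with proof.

[⇒] This fails: take m = 3. Certainly 3 ∣ 3, but 4 ∤ 3.

[⇐] This fails: take m = 28. Both 4 ∣ 28 and 7 ∣ 28, yet 28 is not a multiple of 3 (since 28 = 9·3 + 1), so 3 ∤ 28.

Neither implication holds.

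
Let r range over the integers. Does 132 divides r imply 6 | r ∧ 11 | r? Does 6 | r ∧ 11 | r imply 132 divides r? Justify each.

Forward direction. If 132 ∣ r, write r = 132q. Since 132 = 22·6, r = 6·(22q), so 6 ∣ r; and since 132 = 12·11, r = 11·(12q), so 11 ∣ r.

Converse. This fails: take r = 66. Both 6 ∣ 66 and 11 ∣ 66, yet 66 is not a multiple of 132 (since 66 = 0·132 + 66), so 132 ∤ 66.

Only the forward direction holds.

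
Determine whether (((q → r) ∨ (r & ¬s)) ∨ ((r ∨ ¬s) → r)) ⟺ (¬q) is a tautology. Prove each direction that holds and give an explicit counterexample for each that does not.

Forward direction. This fails. Under s = T, q = T, r = F, the left side is true but the right side is false.

Converse. Assume the antecedent. If s is true, the consequent reduces to true regardless of the other variables. If s is false, the antecedent forces (s = F, q = F, r = F) or (s = F, q = F, r = T), and the consequent holds there. Either way the consequent holds.

(⇒) fails; (⇐) holds.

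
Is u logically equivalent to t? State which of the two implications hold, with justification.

[⇒] This fails. Under u = T, t = F, the left side is true but the right side is false.

[⇐] This fails. Under u = F, t = T, the left side is false but the right side is true.

Neither direction holds.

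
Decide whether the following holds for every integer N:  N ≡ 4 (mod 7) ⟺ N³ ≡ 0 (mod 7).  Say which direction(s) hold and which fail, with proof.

Forward direction. This fails: take N = 4. Then 4 ≡ 4 (mod 7), but 4³ = 64 ≡ 1 (mod 7), not 0.

Converse. This fails: take N = 0. Then 0³ = 0 ≡ 0 (mod 7), yet 0 ≡ 0 (mod 7), not 4.

Both directions fail.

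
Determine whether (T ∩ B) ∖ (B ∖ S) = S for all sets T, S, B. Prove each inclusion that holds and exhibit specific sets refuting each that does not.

(⊆) holds; (⊇) fails.

(⟹) Let x ∈ (T ∩ B) ∖ (B ∖ S). Then x ∈ T ∩ S ∩ B, from which x ∈ S.

(⟸) This inclusion fails. Take T = ∅, S = {1}, B = ∅; then 1 ∈ S but 1 ∉ (T ∩ B) ∖ (B ∖ S).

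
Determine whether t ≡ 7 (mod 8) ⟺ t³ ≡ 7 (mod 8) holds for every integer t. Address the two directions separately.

(→) Suppose t ≡ 7 (mod 8). Write t = 8j + 7. Then (8j + 7)³ = 512j³ + 1344j² + 1176j + 343 = 8(64j³ + 168j² + 147j + 42) + 7, so t³ ≡ 7 (mod 8).

(←) For the converse, argue contrapositively. If t ≢ 7 (mod 8), then t is congruent to one of 0, 1, 2, 3, 4, 5, 6 modulo 8, and these give t³ ≡ 0, 1, 0, 3, 0, 5, 0 respectively — never 7.

The biconditional holds.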